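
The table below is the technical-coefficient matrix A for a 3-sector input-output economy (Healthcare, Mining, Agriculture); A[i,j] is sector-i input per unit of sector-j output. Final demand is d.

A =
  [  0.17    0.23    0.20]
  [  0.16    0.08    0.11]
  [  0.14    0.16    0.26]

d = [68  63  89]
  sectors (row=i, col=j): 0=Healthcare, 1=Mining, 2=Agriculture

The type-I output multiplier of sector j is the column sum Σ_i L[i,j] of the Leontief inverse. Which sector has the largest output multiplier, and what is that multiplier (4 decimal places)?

Agriculture (2.1673)

Form M = I − A:
  [  0.83   -0.23   -0.20]
  [ -0.16    0.92   -0.11]
  [ -0.14   -0.16    0.74]
Leontief inverse L = M⁻¹:
  [  1.3568    0.4137    0.4282]
  [  0.2737    1.1993    0.2522]
  [  0.3159    0.3376    1.4869]
Total output x = L · d:
  x_0 = 1.3568·68 + 0.4137·63 + 0.4282·89 = 156.4312
  x_1 = 0.2737·68 + 1.1993·63 + 0.2522·89 = 116.6172
  x_2 = 0.3159·68 + 0.3376·63 + 1.4869·89 = 175.0799
Output multipliers (column sums of L):
  Healthcare: 1.9464
  Mining: 1.9505
  Agriculture: 2.1673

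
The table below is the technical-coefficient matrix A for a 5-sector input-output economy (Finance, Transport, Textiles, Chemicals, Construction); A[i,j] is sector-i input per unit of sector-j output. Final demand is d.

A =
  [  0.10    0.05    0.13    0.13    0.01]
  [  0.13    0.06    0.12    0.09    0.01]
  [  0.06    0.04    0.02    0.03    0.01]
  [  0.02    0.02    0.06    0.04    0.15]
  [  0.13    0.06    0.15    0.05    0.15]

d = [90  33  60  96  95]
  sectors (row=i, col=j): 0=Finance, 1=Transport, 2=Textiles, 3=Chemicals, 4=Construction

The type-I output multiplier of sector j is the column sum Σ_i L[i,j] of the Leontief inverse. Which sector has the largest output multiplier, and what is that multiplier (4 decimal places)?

Form M = I − A:
  [  0.90   -0.05   -0.13   -0.13   -0.01]
  [ -0.13    0.94   -0.12   -0.09   -0.01]
  [ -0.06   -0.04    0.98   -0.03   -0.01]
  [ -0.02   -0.02   -0.06    0.96   -0.15]
  [ -0.13   -0.06   -0.15   -0.05    0.85]
Leontief inverse L = M⁻¹:
  [  1.1443    0.0750    0.1785    0.1700    0.0464]
  [  0.1770    1.0859    0.1708    0.1332    0.0404]
  [  0.0814    0.0513    1.0440    0.0496    0.0226]
  [  0.0648    0.0430    0.1085    1.0678    0.1910]
  [  0.2057    0.0997    0.2300    0.1070    1.2016]
Total output x = L · d:
  x_0 = 1.1443·90 + 0.0750·33 + 0.1785·60 + 0.1700·96 + 0.0464·95 = 136.9091
  x_1 = 0.1770·90 + 1.0859·33 + 0.1708·60 + 0.1332·96 + 0.0404·95 = 78.6410
  x_2 = 0.0814·90 + 0.0513·33 + 1.0440·60 + 0.0496·96 + 0.0226·95 = 78.5639
  x_3 = 0.0648·90 + 0.0430·33 + 0.1085·60 + 1.0678·96 + 0.1910·95 = 134.4048
  x_4 = 0.2057·90 + 0.0997·33 + 0.2300·60 + 0.1070·96 + 1.2016·95 = 160.0253
Output multipliers (column sums of L):
  Finance: 1.6732
  Transport: 1.3549
  Textiles: 1.7317
  Chemicals: 1.5276
  Construction: 1.5020

Textiles (1.7317)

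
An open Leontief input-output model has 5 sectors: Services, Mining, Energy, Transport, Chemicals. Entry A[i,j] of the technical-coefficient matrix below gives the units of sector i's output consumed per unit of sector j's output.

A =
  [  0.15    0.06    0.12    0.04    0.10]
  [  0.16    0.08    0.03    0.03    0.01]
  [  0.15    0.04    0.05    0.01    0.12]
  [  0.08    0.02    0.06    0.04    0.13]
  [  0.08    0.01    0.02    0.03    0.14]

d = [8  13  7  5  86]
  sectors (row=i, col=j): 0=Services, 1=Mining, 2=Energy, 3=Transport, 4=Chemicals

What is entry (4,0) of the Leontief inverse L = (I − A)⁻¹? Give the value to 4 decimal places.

Form M = I − A:
  [  0.85   -0.06   -0.12   -0.04   -0.10]
  [ -0.16    0.92   -0.03   -0.03   -0.01]
  [ -0.15   -0.04    0.95   -0.01   -0.12]
  [ -0.08   -0.02   -0.06    0.96   -0.13]
  [ -0.08   -0.01   -0.02   -0.03    0.86]
Leontief inverse L = M⁻¹:
  [  1.2461    0.0919    0.1680    0.0621    0.1788]
  [  0.2300    1.1065    0.0681    0.0466    0.0562]
  [  0.2242    0.0646    1.0886    0.0284    0.1830]
  [  0.1401    0.0380    0.0895    1.0555    0.1888]
  [  0.1287    0.0242    0.0449    0.0438    1.1909]
Total output x = L · d:
  x_0 = 1.2461·8 + 0.0919·13 + 0.1680·7 + 0.0621·5 + 0.1788·86 = 28.0257
  x_1 = 0.2300·8 + 1.1065·13 + 0.0681·7 + 0.0466·5 + 0.0562·86 = 21.7649
  x_2 = 0.2242·8 + 0.0646·13 + 1.0886·7 + 0.0284·5 + 0.1830·86 = 26.1343
  x_3 = 0.1401·8 + 0.0380·13 + 0.0895·7 + 1.0555·5 + 0.1888·86 = 23.7541
  x_4 = 0.1287·8 + 0.0242·13 + 0.0449·7 + 0.0438·5 + 1.1909·86 = 104.2965

L[4,0] = 0.1287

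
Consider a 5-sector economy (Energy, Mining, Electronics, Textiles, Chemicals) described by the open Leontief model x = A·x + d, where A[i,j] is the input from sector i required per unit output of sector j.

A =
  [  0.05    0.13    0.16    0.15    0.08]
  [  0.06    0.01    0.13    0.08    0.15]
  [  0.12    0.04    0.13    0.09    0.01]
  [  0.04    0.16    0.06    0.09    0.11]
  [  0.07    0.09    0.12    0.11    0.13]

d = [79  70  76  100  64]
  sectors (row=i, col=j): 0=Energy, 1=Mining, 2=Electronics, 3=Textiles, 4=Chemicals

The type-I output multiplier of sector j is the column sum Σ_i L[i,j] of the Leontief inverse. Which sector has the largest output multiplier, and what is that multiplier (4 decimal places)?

Form M = I − A:
  [  0.95   -0.13   -0.16   -0.15   -0.08]
  [ -0.06    0.99   -0.13   -0.08   -0.15]
  [ -0.12   -0.04    0.87   -0.09   -0.01]
  [ -0.04   -0.16   -0.06    0.91   -0.11]
  [ -0.07   -0.09   -0.12   -0.11    0.87]
Leontief inverse L = M⁻¹:
  [  1.1254    0.2161    0.2810    0.2536    0.1760]
  [  0.1199    1.0815    0.2254    0.1638    0.2208]
  [  0.1726    0.1050    1.2179    0.1665    0.0690]
  [  0.0988    0.2274    0.1606    1.1751    0.1987]
  [  0.1393    0.1725    0.2342    0.2089    1.2211]
Total output x = L · d:
  x_0 = 1.1254·79 + 0.2161·70 + 0.2810·76 + 0.2536·100 + 0.1760·64 = 162.0224
  x_1 = 0.1199·79 + 1.0815·70 + 0.2254·76 + 0.1638·100 + 0.2208·64 = 132.8283
  x_2 = 0.1726·79 + 0.1050·70 + 1.2179·76 + 0.1665·100 + 0.0690·64 = 134.6079
  x_3 = 0.0988·79 + 0.2274·70 + 0.1606·76 + 1.1751·100 + 0.1987·64 = 166.1544
  x_4 = 0.1393·79 + 0.1725·70 + 0.2342·76 + 0.2089·100 + 1.2211·64 = 139.9150
Output multipliers (column sums of L):
  Energy: 1.6560
  Mining: 1.8026
  Electronics: 2.1191
  Textiles: 1.9679
  Chemicals: 1.8857

Electronics (2.1191)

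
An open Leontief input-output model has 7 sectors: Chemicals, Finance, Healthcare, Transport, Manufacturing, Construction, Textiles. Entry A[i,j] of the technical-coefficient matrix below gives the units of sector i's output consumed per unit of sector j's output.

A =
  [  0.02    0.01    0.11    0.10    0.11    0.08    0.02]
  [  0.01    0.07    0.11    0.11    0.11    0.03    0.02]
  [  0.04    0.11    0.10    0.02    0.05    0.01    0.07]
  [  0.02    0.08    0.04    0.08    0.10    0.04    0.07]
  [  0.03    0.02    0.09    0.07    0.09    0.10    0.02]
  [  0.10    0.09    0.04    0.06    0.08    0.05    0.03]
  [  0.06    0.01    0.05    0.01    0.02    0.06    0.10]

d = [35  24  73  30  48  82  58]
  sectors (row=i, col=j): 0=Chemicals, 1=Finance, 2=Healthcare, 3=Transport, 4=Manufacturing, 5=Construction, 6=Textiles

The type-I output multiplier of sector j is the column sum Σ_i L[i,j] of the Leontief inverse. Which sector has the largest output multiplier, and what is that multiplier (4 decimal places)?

Form M = I − A:
  [  0.98   -0.01   -0.11   -0.10   -0.11   -0.08   -0.02]
  [ -0.01    0.93   -0.11   -0.11   -0.11   -0.03   -0.02]
  [ -0.04   -0.11    0.90   -0.02   -0.05   -0.01   -0.07]
  [ -0.02   -0.08   -0.04    0.92   -0.10   -0.04   -0.07]
  [ -0.03   -0.02   -0.09   -0.07    0.91   -0.10   -0.02]
  [ -0.10   -0.09   -0.04   -0.06   -0.08    0.95   -0.03]
  [ -0.06   -0.01   -0.05   -0.01   -0.02   -0.06    0.90]
Leontief inverse L = M⁻¹:
  [  1.0519    0.0597    0.1680    0.1466    0.1715    0.1201    0.0570]
  [  0.0377    1.1209    0.1725    0.1603    0.1745    0.0692    0.0578]
  [  0.0638    0.1503    1.1579    0.0617    0.1023    0.0422    0.1033]
  [  0.0476    0.1211    0.0960    1.1271    0.1588    0.0797    0.1051]
  [  0.0614    0.0662    0.1446    0.1147    1.1482    0.1378    0.0531]
  [  0.1278    0.1332    0.1038    0.1153    0.1474    1.0930    0.0625]
  [  0.0845    0.0365    0.0886    0.0377    0.0562    0.0879    1.1278]
Total output x = L · d:
  x_0 = 1.0519·35 + 0.0597·24 + 0.1680·73 + 0.1466·30 + 0.1715·48 + 0.1201·82 + 0.0570·58 = 76.2963
  x_1 = 0.0377·35 + 1.1209·24 + 0.1725·73 + 0.1603·30 + 0.1745·48 + 0.0692·82 + 0.0578·58 = 63.0192
  x_2 = 0.0638·35 + 0.1503·24 + 1.1579·73 + 0.0617·30 + 0.1023·48 + 0.0422·82 + 0.1033·58 = 106.5791
  x_3 = 0.0476·35 + 0.1211·24 + 0.0960·73 + 1.1271·30 + 0.1588·48 + 0.0797·82 + 0.1051·58 = 65.6385
  x_4 = 0.0614·35 + 0.0662·24 + 0.1446·73 + 0.1147·30 + 1.1482·48 + 0.1378·82 + 0.0531·58 = 87.2250
  x_5 = 0.1278·35 + 0.1332·24 + 0.1038·73 + 0.1153·30 + 0.1474·48 + 1.0930·82 + 0.0625·58 = 119.0353
  x_6 = 0.0845·35 + 0.0365·24 + 0.0886·73 + 0.0377·30 + 0.0562·48 + 0.0879·82 + 1.1278·58 = 86.7555
Output multipliers (column sums of L):
  Chemicals: 1.4746
  Finance: 1.6880
  Healthcare: 1.9314
  Transport: 1.7634
  Manufacturing: 1.9588
  Construction: 1.6298
  Textiles: 1.5666

Manufacturing (1.9588)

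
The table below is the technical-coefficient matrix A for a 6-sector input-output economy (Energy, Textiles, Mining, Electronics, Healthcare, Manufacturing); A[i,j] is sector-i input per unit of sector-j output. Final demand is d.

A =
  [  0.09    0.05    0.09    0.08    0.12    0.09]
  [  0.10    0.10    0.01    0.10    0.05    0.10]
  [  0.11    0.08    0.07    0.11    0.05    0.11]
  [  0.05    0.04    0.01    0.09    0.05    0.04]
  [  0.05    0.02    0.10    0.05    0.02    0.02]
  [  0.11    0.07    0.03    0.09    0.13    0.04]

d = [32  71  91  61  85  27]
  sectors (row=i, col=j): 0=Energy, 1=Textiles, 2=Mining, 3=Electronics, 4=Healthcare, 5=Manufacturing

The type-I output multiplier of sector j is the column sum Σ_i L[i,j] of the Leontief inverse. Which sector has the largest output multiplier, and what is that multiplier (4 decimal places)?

Form M = I − A:
  [  0.91   -0.05   -0.09   -0.08   -0.12   -0.09]
  [ -0.10    0.90   -0.01   -0.10   -0.05   -0.10]
  [ -0.11   -0.08    0.93   -0.11   -0.05   -0.11]
  [ -0.05   -0.04   -0.01    0.91   -0.05   -0.04]
  [ -0.05   -0.02   -0.10   -0.05    0.98   -0.02]
  [ -0.11   -0.07   -0.03   -0.09   -0.13    0.96]
Leontief inverse L = M⁻¹:
  [  1.1627    0.0992    0.1395    0.1544    0.1817    0.1455]
  [  0.1648    1.1459    0.0466    0.1668    0.1093    0.1494]
  [  0.1869    0.1337    1.1151    0.1892    0.1187    0.1696]
  [  0.0856    0.0648    0.0321    1.1286    0.0819    0.0672]
  [  0.0896    0.0477    0.1250    0.0913    1.0519    0.0534]
  [  0.1713    0.1116    0.0742    0.1539    0.1826    1.0881]
Total output x = L · d:
  x_0 = 1.1627·32 + 0.0992·71 + 0.1395·91 + 0.1544·61 + 0.1817·85 + 0.1455·27 = 85.7374
  x_1 = 0.1648·32 + 1.1459·71 + 0.0466·91 + 0.1668·61 + 0.1093·85 + 0.1494·27 = 114.3791
  x_2 = 0.1869·32 + 0.1337·71 + 1.1151·91 + 0.1892·61 + 0.1187·85 + 0.1696·27 = 143.1619
  x_3 = 0.0856·32 + 0.0648·71 + 0.0321·91 + 1.1286·61 + 0.0819·85 + 0.0672·27 = 87.8838
  x_4 = 0.0896·32 + 0.0477·71 + 0.1250·91 + 0.0913·61 + 1.0519·85 + 0.0534·27 = 114.0549
  x_5 = 0.1713·32 + 0.1116·71 + 0.0742·91 + 0.1539·61 + 0.1826·85 + 1.0881·27 = 74.4471
Output multipliers (column sums of L):
  Energy: 1.8609
  Textiles: 1.6030
  Mining: 1.5325
  Electronics: 1.8842
  Healthcare: 1.7263
  Manufacturing: 1.6732

Electronics (1.8842)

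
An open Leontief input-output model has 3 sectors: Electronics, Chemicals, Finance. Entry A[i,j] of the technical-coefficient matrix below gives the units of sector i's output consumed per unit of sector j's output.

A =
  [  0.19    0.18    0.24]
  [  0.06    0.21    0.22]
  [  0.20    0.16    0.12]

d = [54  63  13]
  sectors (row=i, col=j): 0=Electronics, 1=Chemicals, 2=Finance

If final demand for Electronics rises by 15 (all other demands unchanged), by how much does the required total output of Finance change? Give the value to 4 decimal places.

5.2710

Form M = I − A:
  [  0.81   -0.18   -0.24]
  [ -0.06    0.79   -0.22]
  [ -0.20   -0.16    0.88]
Leontief inverse L = M⁻¹:
  [  1.3838    0.4126    0.4806]
  [  0.2030    1.3939    0.4038]
  [  0.3514    0.3472    1.3190]
Total output x = L · d:
  x_0 = 1.3838·54 + 0.4126·63 + 0.4806·13 = 106.9667
  x_1 = 0.2030·54 + 1.3939·63 + 0.4038·13 = 104.0218
  x_2 = 0.3514·54 + 0.3472·63 + 1.3190·13 = 57.9964
Δx_2 = L[2,0] · Δd_0 = 0.3514 · 15 = 5.2710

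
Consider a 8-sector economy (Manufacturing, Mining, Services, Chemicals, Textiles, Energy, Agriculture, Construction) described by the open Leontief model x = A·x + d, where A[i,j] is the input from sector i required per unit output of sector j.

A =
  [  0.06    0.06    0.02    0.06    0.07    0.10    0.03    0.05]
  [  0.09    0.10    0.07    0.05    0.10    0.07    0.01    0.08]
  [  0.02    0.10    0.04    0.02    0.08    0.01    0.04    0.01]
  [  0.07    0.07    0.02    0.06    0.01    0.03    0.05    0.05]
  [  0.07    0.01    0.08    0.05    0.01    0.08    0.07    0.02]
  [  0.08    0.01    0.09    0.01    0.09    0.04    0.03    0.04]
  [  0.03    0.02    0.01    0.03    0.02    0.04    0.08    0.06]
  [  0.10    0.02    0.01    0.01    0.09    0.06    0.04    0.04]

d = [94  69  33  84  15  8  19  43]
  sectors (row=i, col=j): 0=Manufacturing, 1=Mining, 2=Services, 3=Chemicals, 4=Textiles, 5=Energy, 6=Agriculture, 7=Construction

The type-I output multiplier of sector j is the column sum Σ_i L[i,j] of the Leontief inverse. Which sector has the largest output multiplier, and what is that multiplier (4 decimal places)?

Form M = I − A:
  [  0.94   -0.06   -0.02   -0.06   -0.07   -0.10   -0.03   -0.05]
  [ -0.09    0.90   -0.07   -0.05   -0.10   -0.07   -0.01   -0.08]
  [ -0.02   -0.10    0.96   -0.02   -0.08   -0.01   -0.04   -0.01]
  [ -0.07   -0.07   -0.02    0.94   -0.01   -0.03   -0.05   -0.05]
  [ -0.07   -0.01   -0.08   -0.05    0.99   -0.08   -0.07   -0.02]
  [ -0.08   -0.01   -0.09   -0.01   -0.09    0.96   -0.03   -0.04]
  [ -0.03   -0.02   -0.01   -0.03   -0.02   -0.04    0.92   -0.06]
  [ -0.10   -0.02   -0.01   -0.01   -0.09   -0.06   -0.04    0.96]
Leontief inverse L = M⁻¹:
  [  1.1121    0.0933    0.0564    0.0877    0.1153    0.1433    0.0616    0.0831]
  [  0.1560    1.1481    0.1158    0.0862    0.1608    0.1269    0.0489    0.1212]
  [  0.0559    0.1295    1.0674    0.0420    0.1120    0.0419    0.0633    0.0350]
  [  0.1113    0.1013    0.0439    1.0837    0.0473    0.0653    0.0747    0.0795]
  [  0.1070    0.0406    0.1059    0.0718    1.0474    0.1117    0.0978    0.0464]
  [  0.1185    0.0398    0.1188    0.0330    0.1271    1.0762    0.0588    0.0636]
  [  0.0606    0.0382    0.0274    0.0457    0.0465    0.0657    1.1022    0.0816]
  [  0.1408    0.0439    0.0384    0.0333    0.1251    0.0992    0.0676    1.0658]
Total output x = L · d:
  x_0 = 1.1121·94 + 0.0933·69 + 0.0564·33 + 0.0877·84 + 0.1153·15 + 0.1433·8 + 0.0616·19 + 0.0831·43 = 127.8139
  x_1 = 0.1560·94 + 1.1481·69 + 0.1158·33 + 0.0862·84 + 0.1608·15 + 0.1269·8 + 0.0489·19 + 0.1212·43 = 114.5179
  x_2 = 0.0559·94 + 0.1295·69 + 1.0674·33 + 0.0420·84 + 0.1120·15 + 0.0419·8 + 0.0633·19 + 0.0350·43 = 57.6621
  x_3 = 0.1113·94 + 0.1013·69 + 0.0439·33 + 1.0837·84 + 0.0473·15 + 0.0653·8 + 0.0747·19 + 0.0795·43 = 115.9957
  x_4 = 0.1070·94 + 0.0406·69 + 0.1059·33 + 0.0718·84 + 1.0474·15 + 0.1117·8 + 0.0978·19 + 0.0464·43 = 42.8428
  x_5 = 0.1185·94 + 0.0398·69 + 0.1188·33 + 0.0330·84 + 0.1271·15 + 1.0762·8 + 0.0588·19 + 0.0636·43 = 34.9401
  x_6 = 0.0606·94 + 0.0382·69 + 0.0274·33 + 0.0457·84 + 0.0465·15 + 0.0657·8 + 1.1022·19 + 0.0816·43 = 38.7420
  x_7 = 0.1408·94 + 0.0439·69 + 0.0384·33 + 0.0333·84 + 0.1251·15 + 0.0992·8 + 0.0676·19 + 1.0658·43 = 70.1149
Output multipliers (column sums of L):
  Manufacturing: 1.8621
  Mining: 1.6346
  Services: 1.5740
  Chemicals: 1.4833
  Textiles: 1.7814
  Energy: 1.7302
  Agriculture: 1.5750
  Construction: 1.5762

Manufacturing (1.8621)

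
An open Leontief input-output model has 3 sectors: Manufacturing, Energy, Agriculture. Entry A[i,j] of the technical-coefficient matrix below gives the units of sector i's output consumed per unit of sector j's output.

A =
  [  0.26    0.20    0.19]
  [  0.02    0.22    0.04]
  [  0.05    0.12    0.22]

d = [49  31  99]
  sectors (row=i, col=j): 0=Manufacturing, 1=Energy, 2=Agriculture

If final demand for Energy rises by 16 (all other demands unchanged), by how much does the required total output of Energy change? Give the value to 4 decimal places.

Form M = I − A:
  [  0.74   -0.20   -0.19]
  [ -0.02    0.78   -0.04]
  [ -0.05   -0.12    0.78]
Leontief inverse L = M⁻¹:
  [  1.3867    0.4108    0.3589]
  [  0.0404    1.3042    0.0767]
  [  0.0951    0.2270    1.3169]
Total output x = L · d:
  x_0 = 1.3867·49 + 0.4108·31 + 0.3589·99 = 116.2085
  x_1 = 0.0404·49 + 1.3042·31 + 0.0767·99 = 50.0087
  x_2 = 0.0951·49 + 0.2270·31 + 1.3169·99 = 142.0660
Δx_1 = L[1,1] · Δd_1 = 1.3042 · 16 = 20.8676

20.8676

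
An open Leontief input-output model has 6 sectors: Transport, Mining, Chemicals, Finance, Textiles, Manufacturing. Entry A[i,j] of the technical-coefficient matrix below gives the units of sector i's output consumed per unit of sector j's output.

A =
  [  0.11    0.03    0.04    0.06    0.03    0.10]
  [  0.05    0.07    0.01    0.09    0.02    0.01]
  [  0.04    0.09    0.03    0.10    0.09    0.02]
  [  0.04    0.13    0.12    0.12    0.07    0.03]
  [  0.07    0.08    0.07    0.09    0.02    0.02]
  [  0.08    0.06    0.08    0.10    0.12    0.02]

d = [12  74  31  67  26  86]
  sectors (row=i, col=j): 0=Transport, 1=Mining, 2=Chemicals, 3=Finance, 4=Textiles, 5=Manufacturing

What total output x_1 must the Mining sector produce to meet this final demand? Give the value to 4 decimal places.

Form M = I − A:
  [  0.89   -0.03   -0.04   -0.06   -0.03   -0.10]
  [ -0.05    0.93   -0.01   -0.09   -0.02   -0.01]
  [ -0.04   -0.09    0.97   -0.10   -0.09   -0.02]
  [ -0.04   -0.13   -0.12    0.88   -0.07   -0.03]
  [ -0.07   -0.08   -0.07   -0.09    0.98   -0.02]
  [ -0.08   -0.06   -0.08   -0.10   -0.12    0.98]
Leontief inverse L = M⁻¹:
  [  1.1531    0.0749    0.0779    0.1162    0.0676    0.1250]
  [  0.0748    1.1042    0.0353    0.1289    0.0403    0.0244]
  [  0.0757    0.1404    1.0667    0.1572    0.1190    0.0382]
  [  0.0864    0.1998    0.1666    1.1994    0.1142    0.0533]
  [  0.1044    0.1263    0.1025    0.1437    1.0507    0.0399]
  [  0.1265    0.1210    0.1252    0.1702    0.1580    1.0455]
Total output x = L · d:
  x_0 = 1.1531·12 + 0.0749·74 + 0.0779·31 + 0.1162·67 + 0.0676·26 + 0.1250·86 = 42.0812
  x_1 = 0.0748·12 + 1.1042·74 + 0.0353·31 + 0.1289·67 + 0.0403·26 + 0.0244·86 = 95.4826
  x_2 = 0.0757·12 + 0.1404·74 + 1.0667·31 + 0.1572·67 + 0.1190·26 + 0.0382·86 = 61.2745
  x_3 = 0.0864·12 + 0.1998·74 + 0.1666·31 + 1.1994·67 + 0.1142·26 + 0.0533·86 = 108.9012
  x_4 = 0.1044·12 + 0.1263·74 + 0.1025·31 + 0.1437·67 + 1.0507·26 + 0.0399·86 = 54.1533
  x_5 = 0.1265·12 + 0.1210·74 + 0.1252·31 + 0.1702·67 + 0.1580·26 + 1.0455·86 = 119.7816

95.4826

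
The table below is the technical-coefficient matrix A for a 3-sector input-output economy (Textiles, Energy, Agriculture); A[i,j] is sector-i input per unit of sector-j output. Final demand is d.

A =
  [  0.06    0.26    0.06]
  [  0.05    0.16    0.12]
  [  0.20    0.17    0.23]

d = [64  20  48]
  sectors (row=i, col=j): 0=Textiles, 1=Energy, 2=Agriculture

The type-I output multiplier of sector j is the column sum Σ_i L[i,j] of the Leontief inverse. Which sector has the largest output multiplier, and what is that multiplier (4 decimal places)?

Form M = I − A:
  [  0.94   -0.26   -0.06]
  [ -0.05    0.84   -0.12]
  [ -0.20   -0.17    0.77]
Leontief inverse L = M⁻¹:
  [  1.1146    0.3744    0.1452]
  [  0.1112    1.2666    0.2061]
  [  0.3141    0.3769    1.3819]
Total output x = L · d:
  x_0 = 1.1146·64 + 0.3744·20 + 0.1452·48 = 85.7944
  x_1 = 0.1112·64 + 1.2666·20 + 0.2061·48 = 42.3406
  x_2 = 0.3141·64 + 0.3769·20 + 1.3819·48 = 93.9698
Output multipliers (column sums of L):
  Textiles: 1.5399
  Energy: 2.0179
  Agriculture: 1.7332

Energy (2.0179)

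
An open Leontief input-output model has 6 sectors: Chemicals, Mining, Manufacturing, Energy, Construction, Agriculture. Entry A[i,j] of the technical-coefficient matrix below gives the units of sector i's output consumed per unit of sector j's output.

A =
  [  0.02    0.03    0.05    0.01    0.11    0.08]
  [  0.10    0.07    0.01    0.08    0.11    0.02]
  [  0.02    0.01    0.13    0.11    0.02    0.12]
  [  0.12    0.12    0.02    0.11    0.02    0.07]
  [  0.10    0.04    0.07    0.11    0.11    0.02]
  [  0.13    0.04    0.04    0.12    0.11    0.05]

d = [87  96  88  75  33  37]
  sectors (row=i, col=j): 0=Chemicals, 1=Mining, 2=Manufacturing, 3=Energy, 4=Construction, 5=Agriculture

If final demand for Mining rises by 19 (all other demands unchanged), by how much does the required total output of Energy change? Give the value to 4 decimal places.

3.1622

Form M = I − A:
  [  0.98   -0.03   -0.05   -0.01   -0.11   -0.08]
  [ -0.10    0.93   -0.01   -0.08   -0.11   -0.02]
  [ -0.02   -0.01    0.87   -0.11   -0.02   -0.12]
  [ -0.12   -0.12   -0.02    0.89   -0.02   -0.07]
  [ -0.10   -0.04   -0.07   -0.11    0.89   -0.02]
  [ -0.13   -0.04   -0.04   -0.12   -0.11    0.95]
Leontief inverse L = M⁻¹:
  [  1.0653    0.0544    0.0807    0.0607    0.1550    0.1088]
  [  0.1546    1.1076    0.0406    0.1343    0.1667    0.0549]
  [  0.0807    0.0489    1.1721    0.1815    0.0675    0.1707]
  [  0.1854    0.1664    0.0516    1.1729    0.0851    0.1139]
  [  0.1603    0.0823    0.1113    0.1764    1.1683    0.0669]
  [  0.1977    0.0867    0.0815    0.1902    0.1771    1.0991]
Total output x = L · d:
  x_0 = 1.0653·87 + 0.0544·96 + 0.0807·88 + 0.0607·75 + 0.1550·33 + 0.1088·37 = 118.6955
  x_1 = 0.1546·87 + 1.1076·96 + 0.0406·88 + 0.1343·75 + 0.1667·33 + 0.0549·37 = 140.9557
  x_2 = 0.0807·87 + 0.0489·96 + 1.1721·88 + 0.1815·75 + 0.0675·33 + 0.1707·37 = 137.0090
  x_3 = 0.1854·87 + 0.1664·96 + 0.0516·88 + 1.1729·75 + 0.0851·33 + 0.1139·37 = 131.6393
  x_4 = 0.1603·87 + 0.0823·96 + 0.1113·88 + 0.1764·75 + 1.1683·33 + 0.0669·37 = 85.8967
  x_5 = 0.1977·87 + 0.0867·96 + 0.0815·88 + 0.1902·75 + 0.1771·33 + 1.0991·37 = 93.4677
Δx_3 = L[3,1] · Δd_1 = 0.1664 · 19 = 3.1622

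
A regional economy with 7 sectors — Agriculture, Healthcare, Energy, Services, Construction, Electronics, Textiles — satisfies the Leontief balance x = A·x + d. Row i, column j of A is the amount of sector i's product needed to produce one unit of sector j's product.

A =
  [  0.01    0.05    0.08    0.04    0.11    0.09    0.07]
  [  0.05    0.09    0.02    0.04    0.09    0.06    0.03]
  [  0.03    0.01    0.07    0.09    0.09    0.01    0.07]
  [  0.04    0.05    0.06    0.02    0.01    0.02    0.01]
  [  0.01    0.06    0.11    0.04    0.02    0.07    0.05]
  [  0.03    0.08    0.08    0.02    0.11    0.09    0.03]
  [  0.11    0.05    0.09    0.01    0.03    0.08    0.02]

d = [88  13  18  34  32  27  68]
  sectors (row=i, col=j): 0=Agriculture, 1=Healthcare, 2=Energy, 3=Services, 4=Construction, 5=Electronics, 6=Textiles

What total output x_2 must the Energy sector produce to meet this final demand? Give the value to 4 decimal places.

Form M = I − A:
  [  0.99   -0.05   -0.08   -0.04   -0.11   -0.09   -0.07]
  [ -0.05    0.91   -0.02   -0.04   -0.09   -0.06   -0.03]
  [ -0.03   -0.01    0.93   -0.09   -0.09   -0.01   -0.07]
  [ -0.04   -0.05   -0.06    0.98   -0.01   -0.02   -0.01]
  [ -0.01   -0.06   -0.11   -0.04    0.98   -0.07   -0.05]
  [ -0.03   -0.08   -0.08   -0.02   -0.11    0.91   -0.03]
  [ -0.11   -0.05   -0.09   -0.01   -0.03   -0.08    0.98]
Leontief inverse L = M⁻¹:
  [  1.0381    0.0896    0.1350    0.0685    0.1557    0.1323    0.0992]
  [  0.0718    1.1273    0.0637    0.0627    0.1308    0.0983    0.0545]
  [  0.0530    0.0379    1.1146    0.1127    0.1203    0.0399    0.0931]
  [  0.0521    0.0677    0.0826    1.0354    0.0353    0.0382    0.0252]
  [  0.0337    0.0899    0.1502    0.0649    1.0604    0.1004    0.0737]
  [  0.0547    0.1205    0.1325    0.0495    0.1588    1.1323    0.0603]
  [  0.1311    0.0843    0.1370    0.0378    0.0810    0.1194    1.0503]
Total output x = L · d:
  x_0 = 1.0381·88 + 0.0896·13 + 0.1350·18 + 0.0685·34 + 0.1557·32 + 0.1323·27 + 0.0992·68 = 112.5804
  x_1 = 0.0718·88 + 1.1273·13 + 0.0637·18 + 0.0627·34 + 0.1308·32 + 0.0983·27 + 0.0545·68 = 34.7917
  x_2 = 0.0530·88 + 0.0379·13 + 1.1146·18 + 0.1127·34 + 0.1203·32 + 0.0399·27 + 0.0931·68 = 40.3080
  x_3 = 0.0521·88 + 0.0677·13 + 0.0826·18 + 1.0354·34 + 0.0353·32 + 0.0382·27 + 0.0252·68 = 46.0293
  x_4 = 0.0337·88 + 0.0899·13 + 0.1502·18 + 0.0649·34 + 1.0604·32 + 0.1004·27 + 0.0737·68 = 50.6981
  x_5 = 0.0547·88 + 0.1205·13 + 0.1325·18 + 0.0495·34 + 0.1588·32 + 1.1323·27 + 0.0603·68 = 50.2103
  x_6 = 0.1311·88 + 0.0843·13 + 0.1370·18 + 0.0378·34 + 0.0810·32 + 0.1194·27 + 1.0503·68 = 93.6216

40.3080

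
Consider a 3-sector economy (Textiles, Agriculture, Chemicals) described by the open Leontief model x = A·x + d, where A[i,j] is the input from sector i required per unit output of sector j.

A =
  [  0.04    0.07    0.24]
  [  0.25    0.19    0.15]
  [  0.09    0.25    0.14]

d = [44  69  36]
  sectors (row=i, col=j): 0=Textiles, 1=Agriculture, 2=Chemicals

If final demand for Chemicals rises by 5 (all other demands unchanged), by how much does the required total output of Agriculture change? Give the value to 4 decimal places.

1.7458

Form M = I − A:
  [  0.96   -0.07   -0.24]
  [ -0.25    0.81   -0.15]
  [ -0.09   -0.25    0.86]
Leontief inverse L = M⁻¹:
  [  1.1281    0.2057    0.3507]
  [  0.3911    1.3761    0.3492]
  [  0.2318    0.4216    1.3010]
Total output x = L · d:
  x_0 = 1.1281·44 + 0.2057·69 + 0.3507·36 = 76.4587
  x_1 = 0.3911·44 + 1.3761·69 + 0.3492·36 = 124.7319
  x_2 = 0.2318·44 + 0.4216·69 + 1.3010·36 = 86.1212
Δx_1 = L[1,2] · Δd_2 = 0.3492 · 5 = 1.7458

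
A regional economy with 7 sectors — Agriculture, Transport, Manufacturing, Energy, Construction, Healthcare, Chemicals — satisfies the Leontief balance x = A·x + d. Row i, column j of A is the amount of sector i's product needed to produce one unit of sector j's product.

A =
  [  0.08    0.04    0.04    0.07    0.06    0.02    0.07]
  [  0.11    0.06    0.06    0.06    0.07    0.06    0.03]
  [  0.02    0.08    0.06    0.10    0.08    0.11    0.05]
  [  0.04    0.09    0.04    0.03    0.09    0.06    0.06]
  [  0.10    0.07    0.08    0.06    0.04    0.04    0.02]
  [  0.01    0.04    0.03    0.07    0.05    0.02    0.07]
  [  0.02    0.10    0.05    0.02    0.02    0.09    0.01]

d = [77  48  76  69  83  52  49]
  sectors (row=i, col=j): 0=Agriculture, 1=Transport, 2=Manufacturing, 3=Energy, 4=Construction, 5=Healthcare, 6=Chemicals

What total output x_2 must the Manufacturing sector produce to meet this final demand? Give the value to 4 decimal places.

Form M = I − A:
  [  0.92   -0.04   -0.04   -0.07   -0.06   -0.02   -0.07]
  [ -0.11    0.94   -0.06   -0.06   -0.07   -0.06   -0.03]
  [ -0.02   -0.08    0.94   -0.10   -0.08   -0.11   -0.05]
  [ -0.04   -0.09   -0.04    0.97   -0.09   -0.06   -0.06]
  [ -0.10   -0.07   -0.08   -0.06    0.96   -0.04   -0.02]
  [ -0.01   -0.04   -0.03   -0.07   -0.05    0.98   -0.07]
  [ -0.02   -0.10   -0.05   -0.02   -0.02   -0.09    0.99]
Leontief inverse L = M⁻¹:
  [  1.1163    0.0837    0.0725    0.1052    0.0967    0.0554    0.0974]
  [  0.1543    1.1086    0.0982    0.1055    0.1151    0.0992    0.0652]
  [  0.0643    0.1362    1.1022    0.1477    0.1296    0.1557    0.0869]
  [  0.0813    0.1355    0.0764    1.0698    0.1285    0.0974    0.0880]
  [  0.1405    0.1153    0.1152    0.1029    1.0833    0.0782    0.0529]
  [  0.0361    0.0753    0.0552    0.0953    0.0778    1.0492    0.0892]
  [  0.0492    0.1325    0.0759    0.0526    0.0517    0.1179    1.0340]
Total output x = L · d:
  x_0 = 1.1163·77 + 0.0837·48 + 0.0725·76 + 0.1052·69 + 0.0967·83 + 0.0554·52 + 0.0974·49 = 118.4172
  x_1 = 0.1543·77 + 1.1086·48 + 0.0982·76 + 0.1055·69 + 0.1151·83 + 0.0992·52 + 0.0652·49 = 97.7361
  x_2 = 0.0643·77 + 0.1362·48 + 1.1022·76 + 0.1477·69 + 0.1296·83 + 0.1557·52 + 0.0869·49 = 128.5586
  x_3 = 0.0813·77 + 0.1355·48 + 0.0764·76 + 1.0698·69 + 0.1285·83 + 0.0974·52 + 0.0880·49 = 112.4294
  x_4 = 0.1405·77 + 0.1153·48 + 0.1152·76 + 0.1029·69 + 1.0833·83 + 0.0782·52 + 0.0529·49 = 128.7797
  x_5 = 0.0361·77 + 0.0753·48 + 0.0552·76 + 0.0953·69 + 0.0778·83 + 1.0492·52 + 0.0892·49 = 82.5546
  x_6 = 0.0492·77 + 0.1325·48 + 0.0759·76 + 0.0526·69 + 0.0517·83 + 0.1179·52 + 1.0340·49 = 80.6303

128.5586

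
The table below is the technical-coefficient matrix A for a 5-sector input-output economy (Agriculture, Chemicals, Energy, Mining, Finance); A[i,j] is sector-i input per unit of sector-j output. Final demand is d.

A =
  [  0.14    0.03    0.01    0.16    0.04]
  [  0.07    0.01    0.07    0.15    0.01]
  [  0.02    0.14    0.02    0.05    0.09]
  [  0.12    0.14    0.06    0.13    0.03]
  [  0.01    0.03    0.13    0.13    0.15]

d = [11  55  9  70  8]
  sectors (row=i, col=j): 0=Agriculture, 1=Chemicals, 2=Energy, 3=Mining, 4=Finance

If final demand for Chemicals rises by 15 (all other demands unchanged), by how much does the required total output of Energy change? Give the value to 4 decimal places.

2.5735

Form M = I − A:
  [  0.86   -0.03   -0.01   -0.16   -0.04]
  [ -0.07    0.99   -0.07   -0.15   -0.01]
  [ -0.02   -0.14    0.98   -0.05   -0.09]
  [ -0.12   -0.14   -0.06    0.87   -0.03]
  [ -0.01   -0.03   -0.13   -0.13    0.85]
Leontief inverse L = M⁻¹:
  [  1.2058    0.0799    0.0426    0.2486    0.0710]
  [  0.1188    1.0586    0.0947    0.2151    0.0357]
  [  0.0565    0.1716    1.0565    0.1187    0.1207]
  [  0.1913    0.1965    0.1002    1.2340    0.0655]
  [  0.0563    0.0946    0.1808    0.2174    1.2070]
Total output x = L · d:
  x_0 = 1.2058·11 + 0.0799·55 + 0.0426·9 + 0.2486·70 + 0.0710·8 = 36.0091
  x_1 = 0.1188·11 + 1.0586·55 + 0.0947·9 + 0.2151·70 + 0.0357·8 = 75.7277
  x_2 = 0.0565·11 + 0.1716·55 + 1.0565·9 + 0.1187·70 + 0.1207·8 = 28.8438
  x_3 = 0.1913·11 + 0.1965·55 + 0.1002·9 + 1.2340·70 + 0.0655·8 = 100.7164
  x_4 = 0.0563·11 + 0.0946·55 + 0.1808·9 + 0.2174·70 + 1.2070·8 = 32.3232
Δx_2 = L[2,1] · Δd_1 = 0.1716 · 15 = 2.5735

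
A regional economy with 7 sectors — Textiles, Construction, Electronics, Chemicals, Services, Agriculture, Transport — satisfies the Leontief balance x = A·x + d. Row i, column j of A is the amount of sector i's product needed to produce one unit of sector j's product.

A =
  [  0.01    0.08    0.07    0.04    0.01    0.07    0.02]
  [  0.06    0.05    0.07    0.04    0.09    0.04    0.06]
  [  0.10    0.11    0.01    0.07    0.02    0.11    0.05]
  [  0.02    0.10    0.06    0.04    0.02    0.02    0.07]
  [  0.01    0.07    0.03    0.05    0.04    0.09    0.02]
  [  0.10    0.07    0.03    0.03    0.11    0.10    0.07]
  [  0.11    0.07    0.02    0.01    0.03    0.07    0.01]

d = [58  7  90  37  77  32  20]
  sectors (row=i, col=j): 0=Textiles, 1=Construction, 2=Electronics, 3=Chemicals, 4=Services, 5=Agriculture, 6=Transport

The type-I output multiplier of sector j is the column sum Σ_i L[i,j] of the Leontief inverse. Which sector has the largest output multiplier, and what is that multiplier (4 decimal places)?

Construction (1.8745)

Form M = I − A:
  [  0.99   -0.08   -0.07   -0.04   -0.01   -0.07   -0.02]
  [ -0.06    0.95   -0.07   -0.04   -0.09   -0.04   -0.06]
  [ -0.10   -0.11    0.99   -0.07   -0.02   -0.11   -0.05]
  [ -0.02   -0.10   -0.06    0.96   -0.02   -0.02   -0.07]
  [ -0.01   -0.07   -0.03   -0.05    0.96   -0.09   -0.02]
  [ -0.10   -0.07   -0.03   -0.03   -0.11    0.90   -0.07]
  [ -0.11   -0.07   -0.02   -0.01   -0.03   -0.07    0.99]
Leontief inverse L = M⁻¹:
  [  1.0440    0.1189    0.0912    0.0609    0.0388    0.1064    0.0455]
  [  0.0977    1.1010    0.0969    0.0670    0.1205    0.0887    0.0870]
  [  0.1442    0.1665    1.0465    0.0984    0.0621    0.1616    0.0855]
  [  0.0549    0.1405    0.0831    1.0610    0.0470    0.0562    0.0938]
  [  0.0419    0.1086    0.0521    0.0703    1.0708    0.1266    0.0456]
  [  0.1461    0.1308    0.0652    0.0616    0.1527    1.1610    0.1037]
  [  0.1380    0.1084    0.0452    0.0307    0.0578    0.1079    1.0327]
Total output x = L · d:
  x_0 = 1.0440·58 + 0.1189·7 + 0.0912·90 + 0.0609·37 + 0.0388·77 + 0.1064·32 + 0.0455·20 = 79.1518
  x_1 = 0.0977·58 + 1.1010·7 + 0.0969·90 + 0.0670·37 + 0.1205·77 + 0.0887·32 + 0.0870·20 = 38.4332
  x_2 = 0.1442·58 + 0.1665·7 + 1.0465·90 + 0.0984·37 + 0.0621·77 + 0.1616·32 + 0.0855·20 = 119.0281
  x_3 = 0.0549·58 + 0.1405·7 + 0.0831·90 + 1.0610·37 + 0.0470·77 + 0.0562·32 + 0.0938·20 = 58.2006
  x_4 = 0.0419·58 + 0.1086·7 + 0.0521·90 + 0.0703·37 + 1.0708·77 + 0.1266·32 + 0.0456·20 = 97.8956
  x_5 = 0.1461·58 + 0.1308·7 + 0.0652·90 + 0.0616·37 + 0.1527·77 + 1.1610·32 + 0.1037·20 = 68.5190
  x_6 = 0.1380·58 + 0.1084·7 + 0.0452·90 + 0.0307·37 + 0.0578·77 + 0.1079·32 + 1.0327·20 = 42.5180
Output multipliers (column sums of L):
  Textiles: 1.6668
  Construction: 1.8745
  Electronics: 1.4803
  Chemicals: 1.4499
  Services: 1.5497
  Agriculture: 1.8084
  Transport: 1.4938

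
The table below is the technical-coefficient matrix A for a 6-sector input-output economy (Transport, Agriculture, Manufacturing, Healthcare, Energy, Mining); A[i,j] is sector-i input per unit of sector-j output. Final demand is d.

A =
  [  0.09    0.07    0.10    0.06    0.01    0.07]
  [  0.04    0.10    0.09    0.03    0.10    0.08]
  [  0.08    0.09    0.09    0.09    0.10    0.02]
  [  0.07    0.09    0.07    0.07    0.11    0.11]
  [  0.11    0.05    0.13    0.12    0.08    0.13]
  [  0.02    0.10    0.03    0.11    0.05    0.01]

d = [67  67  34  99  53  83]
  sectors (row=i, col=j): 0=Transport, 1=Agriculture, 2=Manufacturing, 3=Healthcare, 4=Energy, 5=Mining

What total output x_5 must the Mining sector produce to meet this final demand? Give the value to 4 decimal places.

Form M = I − A:
  [  0.91   -0.07   -0.10   -0.06   -0.01   -0.07]
  [ -0.04    0.90   -0.09   -0.03   -0.10   -0.08]
  [ -0.08   -0.09    0.91   -0.09   -0.10   -0.02]
  [ -0.07   -0.09   -0.07    0.93   -0.11   -0.11]
  [ -0.11   -0.05   -0.13   -0.12    0.92   -0.13]
  [ -0.02   -0.10   -0.03   -0.11   -0.05    0.99]
Leontief inverse L = M⁻¹:
  [  1.1379    0.1324    0.1600    0.1151    0.0642    0.1156]
  [  0.0960    1.1688    0.1616    0.0970    0.1647    0.1369]
  [  0.1449    0.1635    1.1706    0.1602    0.1705    0.0873]
  [  0.1354    0.1707    0.1523    1.1490    0.1836    0.1782]
  [  0.1881    0.1462    0.2249    0.2135    1.1661    0.2065]
  [  0.0616    0.1520    0.0833    0.1554    0.1024    1.0591]
Total output x = L · d:
  x_0 = 1.1379·67 + 0.1324·67 + 0.1600·34 + 0.1151·99 + 0.0642·53 + 0.1156·83 = 114.9515
  x_1 = 0.0960·67 + 1.1688·67 + 0.1616·34 + 0.0970·99 + 0.1647·53 + 0.1369·83 = 119.9272
  x_2 = 0.1449·67 + 0.1635·67 + 1.1706·34 + 0.1602·99 + 0.1705·53 + 0.0873·83 = 92.6113
  x_3 = 0.1354·67 + 0.1707·67 + 0.1523·34 + 1.1490·99 + 0.1836·53 + 0.1782·83 = 163.9601
  x_4 = 0.1881·67 + 0.1462·67 + 0.2249·34 + 0.2135·99 + 1.1661·53 + 0.2065·83 = 130.1293
  x_5 = 0.0616·67 + 0.1520·67 + 0.0833·34 + 0.1554·99 + 0.1024·53 + 1.0591·83 = 125.8709

125.8709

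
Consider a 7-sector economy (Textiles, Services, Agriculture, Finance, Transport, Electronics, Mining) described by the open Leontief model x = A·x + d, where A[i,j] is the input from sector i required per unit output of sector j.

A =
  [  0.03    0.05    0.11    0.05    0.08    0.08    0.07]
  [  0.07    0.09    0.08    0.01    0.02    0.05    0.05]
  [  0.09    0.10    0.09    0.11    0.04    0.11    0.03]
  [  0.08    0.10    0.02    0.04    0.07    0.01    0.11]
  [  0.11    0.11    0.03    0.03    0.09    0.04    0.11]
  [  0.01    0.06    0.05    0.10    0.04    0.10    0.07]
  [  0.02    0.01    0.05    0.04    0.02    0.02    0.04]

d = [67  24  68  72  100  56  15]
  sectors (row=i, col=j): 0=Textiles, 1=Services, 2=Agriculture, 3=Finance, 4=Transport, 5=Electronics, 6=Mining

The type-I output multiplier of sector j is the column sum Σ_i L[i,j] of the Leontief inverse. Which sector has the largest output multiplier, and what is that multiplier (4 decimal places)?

Form M = I − A:
  [  0.97   -0.05   -0.11   -0.05   -0.08   -0.08   -0.07]
  [ -0.07    0.91   -0.08   -0.01   -0.02   -0.05   -0.05]
  [ -0.09   -0.10    0.91   -0.11   -0.04   -0.11   -0.03]
  [ -0.08   -0.10   -0.02    0.96   -0.07   -0.01   -0.11]
  [ -0.11   -0.11   -0.03   -0.03    0.91   -0.04   -0.11]
  [ -0.01   -0.06   -0.05   -0.10   -0.04    0.90   -0.07]
  [ -0.02   -0.01   -0.05   -0.04   -0.02   -0.02    0.96]
Leontief inverse L = M⁻¹:
  [  1.0796    0.1123    0.1605    0.0984    0.1205    0.1310    0.1242]
  [  0.1059    1.1367    0.1253    0.0466    0.0494    0.0926    0.0886]
  [  0.1475    0.1765    1.1537    0.1665    0.0901    0.1720    0.0979]
  [  0.1209    0.1492    0.0659    1.0718    0.1048    0.0471    0.1569]
  [  0.1593    0.1710    0.0874    0.0718    1.1336    0.0893    0.1679]
  [  0.0509    0.1138    0.0910    0.1404    0.0746    1.1406    0.1203]
  [  0.0407    0.0355    0.0712    0.0603    0.0373    0.0402    1.0628]
Total output x = L · d:
  x_0 = 1.0796·67 + 0.1123·24 + 0.1605·68 + 0.0984·72 + 0.1205·100 + 0.1310·56 + 0.1242·15 = 114.2827
  x_1 = 0.1059·67 + 1.1367·24 + 0.1253·68 + 0.0466·72 + 0.0494·100 + 0.0926·56 + 0.0886·15 = 57.7028
  x_2 = 0.1475·67 + 0.1765·24 + 1.1537·68 + 0.1665·72 + 0.0901·100 + 0.1720·56 + 0.0979·15 = 124.6688
  x_3 = 0.1209·67 + 0.1492·24 + 0.0659·68 + 1.0718·72 + 0.1048·100 + 0.0471·56 + 0.1569·15 = 108.8031
  x_4 = 0.1593·67 + 0.1710·24 + 0.0874·68 + 0.0718·72 + 1.1336·100 + 0.0893·56 + 0.1679·15 = 146.7699
  x_5 = 0.0509·67 + 0.1138·24 + 0.0910·68 + 0.1404·72 + 0.0746·100 + 1.1406·56 + 0.1203·15 = 95.5748
  x_6 = 0.0407·67 + 0.0355·24 + 0.0712·68 + 0.0603·72 + 0.0373·100 + 0.0402·56 + 1.0628·15 = 34.6824
Output multipliers (column sums of L):
  Textiles: 1.7048
  Services: 1.8950
  Agriculture: 1.7551
  Finance: 1.6558
  Transport: 1.6102
  Electronics: 1.7128
  Mining: 1.8186

Services (1.8950)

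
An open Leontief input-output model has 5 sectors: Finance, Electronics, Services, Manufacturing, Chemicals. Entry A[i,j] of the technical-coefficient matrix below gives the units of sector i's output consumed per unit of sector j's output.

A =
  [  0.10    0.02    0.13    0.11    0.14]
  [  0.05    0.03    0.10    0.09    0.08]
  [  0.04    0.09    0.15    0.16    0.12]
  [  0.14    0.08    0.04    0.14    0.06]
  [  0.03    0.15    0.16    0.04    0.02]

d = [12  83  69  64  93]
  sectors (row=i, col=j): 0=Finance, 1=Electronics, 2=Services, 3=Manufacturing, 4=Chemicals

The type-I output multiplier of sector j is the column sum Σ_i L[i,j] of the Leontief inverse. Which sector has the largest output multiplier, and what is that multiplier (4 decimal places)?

Services (2.0605)

Form M = I − A:
  [  0.90   -0.02   -0.13   -0.11   -0.14]
  [ -0.05    0.97   -0.10   -0.09   -0.08]
  [ -0.04   -0.09    0.85   -0.16   -0.12]
  [ -0.14   -0.08   -0.04    0.86   -0.06]
  [ -0.03   -0.15   -0.16   -0.04    0.98]
Leontief inverse L = M⁻¹:
  [  1.1679    0.0978    0.2412    0.2146    0.2175]
  [  0.0981    1.0836    0.1755    0.1648    0.1340]
  [  0.1159    0.1741    1.2660    0.2780    0.2028]
  [  0.2101    0.1390    0.1316    1.2349    0.1331]
  [  0.0783    0.2029    0.2463    0.1276    1.0861]
Total output x = L · d:
  x_0 = 1.1679·12 + 0.0978·83 + 0.2412·69 + 0.2146·64 + 0.2175·93 = 72.7325
  x_1 = 0.0981·12 + 1.0836·83 + 0.1755·69 + 0.1648·64 + 0.1340·93 = 126.2345
  x_2 = 0.1159·12 + 0.1741·83 + 1.2660·69 + 0.2780·64 + 0.2028·93 = 139.8504
  x_3 = 0.2101·12 + 0.1390·83 + 0.1316·69 + 1.2349·64 + 0.1331·93 = 114.5495
  x_4 = 0.0783·12 + 0.2029·83 + 0.2463·69 + 0.1276·64 + 1.0861·93 = 143.9543
Output multipliers (column sums of L):
  Finance: 1.6703
  Electronics: 1.6974
  Services: 2.0605
  Manufacturing: 2.0199
  Chemicals: 1.7736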